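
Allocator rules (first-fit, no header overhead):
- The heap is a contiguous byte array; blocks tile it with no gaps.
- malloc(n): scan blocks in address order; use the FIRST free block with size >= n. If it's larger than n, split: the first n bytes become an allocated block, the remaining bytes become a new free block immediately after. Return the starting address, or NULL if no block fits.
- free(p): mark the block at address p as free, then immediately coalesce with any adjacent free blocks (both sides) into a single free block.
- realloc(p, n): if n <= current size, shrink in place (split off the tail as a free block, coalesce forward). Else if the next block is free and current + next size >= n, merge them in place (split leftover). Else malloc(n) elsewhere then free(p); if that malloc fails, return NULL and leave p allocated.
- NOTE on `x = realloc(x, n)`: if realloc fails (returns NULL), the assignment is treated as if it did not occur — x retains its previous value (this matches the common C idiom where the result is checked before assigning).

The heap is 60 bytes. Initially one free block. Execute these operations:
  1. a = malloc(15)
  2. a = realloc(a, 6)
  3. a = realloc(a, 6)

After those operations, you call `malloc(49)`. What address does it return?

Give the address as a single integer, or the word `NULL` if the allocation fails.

Op 1: a = malloc(15) -> a = 0; heap: [0-14 ALLOC][15-59 FREE]
Op 2: a = realloc(a, 6) -> a = 0; heap: [0-5 ALLOC][6-59 FREE]
Op 3: a = realloc(a, 6) -> a = 0; heap: [0-5 ALLOC][6-59 FREE]
malloc(49): first-fit scan over [0-5 ALLOC][6-59 FREE] -> 6

Answer: 6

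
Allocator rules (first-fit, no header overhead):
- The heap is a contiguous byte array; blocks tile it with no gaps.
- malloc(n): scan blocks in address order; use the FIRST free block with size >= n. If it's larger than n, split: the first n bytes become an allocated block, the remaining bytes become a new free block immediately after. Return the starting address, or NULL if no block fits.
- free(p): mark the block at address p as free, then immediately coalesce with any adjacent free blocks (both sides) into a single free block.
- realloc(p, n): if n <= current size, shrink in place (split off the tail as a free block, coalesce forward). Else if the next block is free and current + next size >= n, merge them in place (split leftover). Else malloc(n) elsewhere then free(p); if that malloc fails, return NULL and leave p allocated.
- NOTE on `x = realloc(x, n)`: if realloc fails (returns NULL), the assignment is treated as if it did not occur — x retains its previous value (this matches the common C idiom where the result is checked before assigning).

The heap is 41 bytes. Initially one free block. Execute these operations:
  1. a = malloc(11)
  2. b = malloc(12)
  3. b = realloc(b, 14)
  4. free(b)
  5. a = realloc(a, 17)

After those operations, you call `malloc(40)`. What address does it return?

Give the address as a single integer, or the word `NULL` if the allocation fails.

Answer: NULL

Derivation:
Op 1: a = malloc(11) -> a = 0; heap: [0-10 ALLOC][11-40 FREE]
Op 2: b = malloc(12) -> b = 11; heap: [0-10 ALLOC][11-22 ALLOC][23-40 FREE]
Op 3: b = realloc(b, 14) -> b = 11; heap: [0-10 ALLOC][11-24 ALLOC][25-40 FREE]
Op 4: free(b) -> (freed b); heap: [0-10 ALLOC][11-40 FREE]
Op 5: a = realloc(a, 17) -> a = 0; heap: [0-16 ALLOC][17-40 FREE]
malloc(40): first-fit scan over [0-16 ALLOC][17-40 FREE] -> NULL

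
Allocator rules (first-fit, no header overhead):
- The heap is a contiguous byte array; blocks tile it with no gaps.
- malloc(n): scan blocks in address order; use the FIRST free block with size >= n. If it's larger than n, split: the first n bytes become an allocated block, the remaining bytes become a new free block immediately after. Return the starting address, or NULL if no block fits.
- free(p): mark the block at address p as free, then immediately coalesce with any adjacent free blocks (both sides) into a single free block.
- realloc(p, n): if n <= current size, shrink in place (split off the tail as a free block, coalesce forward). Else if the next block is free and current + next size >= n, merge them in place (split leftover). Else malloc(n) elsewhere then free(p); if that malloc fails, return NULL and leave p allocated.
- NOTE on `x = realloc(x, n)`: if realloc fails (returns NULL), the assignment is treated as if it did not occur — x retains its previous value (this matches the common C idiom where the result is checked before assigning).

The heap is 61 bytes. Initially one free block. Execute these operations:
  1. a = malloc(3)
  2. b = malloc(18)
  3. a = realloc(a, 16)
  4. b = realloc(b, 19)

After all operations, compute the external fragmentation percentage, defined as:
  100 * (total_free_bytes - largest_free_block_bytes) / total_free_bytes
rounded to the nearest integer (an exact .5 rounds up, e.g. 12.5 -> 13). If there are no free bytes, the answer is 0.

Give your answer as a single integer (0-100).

Answer: 19

Derivation:
Op 1: a = malloc(3) -> a = 0; heap: [0-2 ALLOC][3-60 FREE]
Op 2: b = malloc(18) -> b = 3; heap: [0-2 ALLOC][3-20 ALLOC][21-60 FREE]
Op 3: a = realloc(a, 16) -> a = 21; heap: [0-2 FREE][3-20 ALLOC][21-36 ALLOC][37-60 FREE]
Op 4: b = realloc(b, 19) -> b = 37; heap: [0-20 FREE][21-36 ALLOC][37-55 ALLOC][56-60 FREE]
Free blocks: [21 5] total_free=26 largest=21 -> 100*(26-21)/26 = 500/26 ≈ 19.231 -> rounds to 19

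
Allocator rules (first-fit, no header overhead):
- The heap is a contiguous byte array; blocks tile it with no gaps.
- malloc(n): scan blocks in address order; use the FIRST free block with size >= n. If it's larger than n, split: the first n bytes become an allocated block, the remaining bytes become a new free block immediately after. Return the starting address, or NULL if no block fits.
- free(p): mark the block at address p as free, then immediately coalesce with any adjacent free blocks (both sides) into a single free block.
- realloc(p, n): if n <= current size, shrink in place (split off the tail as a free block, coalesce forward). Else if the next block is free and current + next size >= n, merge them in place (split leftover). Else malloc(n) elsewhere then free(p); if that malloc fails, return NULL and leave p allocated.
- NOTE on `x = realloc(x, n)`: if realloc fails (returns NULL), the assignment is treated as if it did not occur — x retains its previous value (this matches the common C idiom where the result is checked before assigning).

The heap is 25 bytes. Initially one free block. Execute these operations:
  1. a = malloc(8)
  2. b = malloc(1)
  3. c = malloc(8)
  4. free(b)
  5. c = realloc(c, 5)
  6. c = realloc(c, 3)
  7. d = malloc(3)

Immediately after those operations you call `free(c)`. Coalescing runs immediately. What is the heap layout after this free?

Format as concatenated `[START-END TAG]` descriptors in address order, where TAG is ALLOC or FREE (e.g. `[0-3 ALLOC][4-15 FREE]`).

Op 1: a = malloc(8) -> a = 0; heap: [0-7 ALLOC][8-24 FREE]
Op 2: b = malloc(1) -> b = 8; heap: [0-7 ALLOC][8-8 ALLOC][9-24 FREE]
Op 3: c = malloc(8) -> c = 9; heap: [0-7 ALLOC][8-8 ALLOC][9-16 ALLOC][17-24 FREE]
Op 4: free(b) -> (freed b); heap: [0-7 ALLOC][8-8 FREE][9-16 ALLOC][17-24 FREE]
Op 5: c = realloc(c, 5) -> c = 9; heap: [0-7 ALLOC][8-8 FREE][9-13 ALLOC][14-24 FREE]
Op 6: c = realloc(c, 3) -> c = 9; heap: [0-7 ALLOC][8-8 FREE][9-11 ALLOC][12-24 FREE]
Op 7: d = malloc(3) -> d = 12; heap: [0-7 ALLOC][8-8 FREE][9-11 ALLOC][12-14 ALLOC][15-24 FREE]
free(c): c = 9 -> block [9-11 ALLOC]; mark free, coalesce with adjacent free neighbors -> [0-7 ALLOC][8-11 FREE][12-14 ALLOC][15-24 FREE]

Answer: [0-7 ALLOC][8-11 FREE][12-14 ALLOC][15-24 FREE]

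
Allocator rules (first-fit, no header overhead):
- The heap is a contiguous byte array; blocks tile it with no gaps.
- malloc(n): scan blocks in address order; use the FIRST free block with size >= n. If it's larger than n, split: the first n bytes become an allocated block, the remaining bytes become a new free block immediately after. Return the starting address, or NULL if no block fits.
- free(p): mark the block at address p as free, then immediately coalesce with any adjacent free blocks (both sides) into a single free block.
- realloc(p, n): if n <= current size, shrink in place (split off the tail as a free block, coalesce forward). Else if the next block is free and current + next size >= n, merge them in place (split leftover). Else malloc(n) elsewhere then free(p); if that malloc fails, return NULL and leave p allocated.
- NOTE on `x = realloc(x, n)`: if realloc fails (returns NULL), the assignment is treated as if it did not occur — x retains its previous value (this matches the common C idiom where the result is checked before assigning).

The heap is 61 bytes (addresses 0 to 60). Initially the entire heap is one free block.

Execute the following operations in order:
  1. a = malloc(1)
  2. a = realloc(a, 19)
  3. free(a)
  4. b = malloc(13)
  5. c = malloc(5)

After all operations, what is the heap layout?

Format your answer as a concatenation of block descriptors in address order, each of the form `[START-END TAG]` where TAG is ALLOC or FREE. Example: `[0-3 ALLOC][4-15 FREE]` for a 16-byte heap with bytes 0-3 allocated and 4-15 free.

Answer: [0-12 ALLOC][13-17 ALLOC][18-60 FREE]

Derivation:
Op 1: a = malloc(1) -> a = 0; heap: [0-0 ALLOC][1-60 FREE]
Op 2: a = realloc(a, 19) -> a = 0; heap: [0-18 ALLOC][19-60 FREE]
Op 3: free(a) -> (freed a); heap: [0-60 FREE]
Op 4: b = malloc(13) -> b = 0; heap: [0-12 ALLOC][13-60 FREE]
Op 5: c = malloc(5) -> c = 13; heap: [0-12 ALLOC][13-17 ALLOC][18-60 FREE]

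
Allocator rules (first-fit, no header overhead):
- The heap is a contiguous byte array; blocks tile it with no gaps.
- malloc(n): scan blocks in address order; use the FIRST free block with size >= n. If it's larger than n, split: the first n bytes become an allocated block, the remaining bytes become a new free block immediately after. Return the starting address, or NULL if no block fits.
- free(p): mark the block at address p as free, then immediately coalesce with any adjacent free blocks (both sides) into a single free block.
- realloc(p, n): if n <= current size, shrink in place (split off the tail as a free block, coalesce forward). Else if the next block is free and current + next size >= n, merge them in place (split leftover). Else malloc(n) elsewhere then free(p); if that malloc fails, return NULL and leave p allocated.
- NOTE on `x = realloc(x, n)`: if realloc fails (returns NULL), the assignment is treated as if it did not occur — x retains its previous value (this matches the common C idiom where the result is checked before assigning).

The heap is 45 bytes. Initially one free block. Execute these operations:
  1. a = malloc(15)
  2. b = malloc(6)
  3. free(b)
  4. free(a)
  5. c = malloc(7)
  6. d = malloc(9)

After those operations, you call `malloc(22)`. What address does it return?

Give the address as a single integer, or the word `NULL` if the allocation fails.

Answer: 16

Derivation:
Op 1: a = malloc(15) -> a = 0; heap: [0-14 ALLOC][15-44 FREE]
Op 2: b = malloc(6) -> b = 15; heap: [0-14 ALLOC][15-20 ALLOC][21-44 FREE]
Op 3: free(b) -> (freed b); heap: [0-14 ALLOC][15-44 FREE]
Op 4: free(a) -> (freed a); heap: [0-44 FREE]
Op 5: c = malloc(7) -> c = 0; heap: [0-6 ALLOC][7-44 FREE]
Op 6: d = malloc(9) -> d = 7; heap: [0-6 ALLOC][7-15 ALLOC][16-44 FREE]
malloc(22): first-fit scan over [0-6 ALLOC][7-15 ALLOC][16-44 FREE] -> 16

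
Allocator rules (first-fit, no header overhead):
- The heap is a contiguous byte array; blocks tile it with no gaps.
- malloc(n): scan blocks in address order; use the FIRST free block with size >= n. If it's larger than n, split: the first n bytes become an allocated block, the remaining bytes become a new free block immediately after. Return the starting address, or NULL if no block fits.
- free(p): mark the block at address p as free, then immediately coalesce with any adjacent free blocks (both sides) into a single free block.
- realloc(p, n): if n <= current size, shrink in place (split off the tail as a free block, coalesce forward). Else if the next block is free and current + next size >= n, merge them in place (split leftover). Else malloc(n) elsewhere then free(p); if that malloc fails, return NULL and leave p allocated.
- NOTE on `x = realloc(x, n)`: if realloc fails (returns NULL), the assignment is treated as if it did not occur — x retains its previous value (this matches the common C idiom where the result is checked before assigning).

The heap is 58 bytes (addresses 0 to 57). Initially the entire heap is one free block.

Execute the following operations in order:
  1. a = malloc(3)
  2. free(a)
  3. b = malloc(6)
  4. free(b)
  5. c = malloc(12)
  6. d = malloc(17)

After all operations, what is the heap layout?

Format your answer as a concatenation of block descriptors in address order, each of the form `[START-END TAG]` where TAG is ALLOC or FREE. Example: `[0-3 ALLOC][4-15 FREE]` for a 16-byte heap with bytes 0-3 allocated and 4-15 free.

Answer: [0-11 ALLOC][12-28 ALLOC][29-57 FREE]

Derivation:
Op 1: a = malloc(3) -> a = 0; heap: [0-2 ALLOC][3-57 FREE]
Op 2: free(a) -> (freed a); heap: [0-57 FREE]
Op 3: b = malloc(6) -> b = 0; heap: [0-5 ALLOC][6-57 FREE]
Op 4: free(b) -> (freed b); heap: [0-57 FREE]
Op 5: c = malloc(12) -> c = 0; heap: [0-11 ALLOC][12-57 FREE]
Op 6: d = malloc(17) -> d = 12; heap: [0-11 ALLOC][12-28 ALLOC][29-57 FREE]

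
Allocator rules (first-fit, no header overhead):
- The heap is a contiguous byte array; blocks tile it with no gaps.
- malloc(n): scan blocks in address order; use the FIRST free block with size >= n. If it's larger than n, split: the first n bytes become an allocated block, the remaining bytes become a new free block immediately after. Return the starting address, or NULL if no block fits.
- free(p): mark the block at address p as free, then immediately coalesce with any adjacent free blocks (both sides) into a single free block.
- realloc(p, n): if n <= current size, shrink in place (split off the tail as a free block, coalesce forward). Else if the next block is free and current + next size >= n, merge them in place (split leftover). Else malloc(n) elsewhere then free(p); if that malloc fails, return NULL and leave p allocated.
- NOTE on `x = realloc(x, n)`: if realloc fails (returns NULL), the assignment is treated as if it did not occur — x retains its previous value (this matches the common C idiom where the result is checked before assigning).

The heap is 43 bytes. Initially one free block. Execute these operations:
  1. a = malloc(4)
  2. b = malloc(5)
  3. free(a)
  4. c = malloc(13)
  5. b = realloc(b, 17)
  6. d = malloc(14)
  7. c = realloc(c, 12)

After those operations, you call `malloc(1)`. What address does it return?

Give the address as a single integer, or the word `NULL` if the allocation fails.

Op 1: a = malloc(4) -> a = 0; heap: [0-3 ALLOC][4-42 FREE]
Op 2: b = malloc(5) -> b = 4; heap: [0-3 ALLOC][4-8 ALLOC][9-42 FREE]
Op 3: free(a) -> (freed a); heap: [0-3 FREE][4-8 ALLOC][9-42 FREE]
Op 4: c = malloc(13) -> c = 9; heap: [0-3 FREE][4-8 ALLOC][9-21 ALLOC][22-42 FREE]
Op 5: b = realloc(b, 17) -> b = 22; heap: [0-8 FREE][9-21 ALLOC][22-38 ALLOC][39-42 FREE]
Op 6: d = malloc(14) -> d = NULL; heap: [0-8 FREE][9-21 ALLOC][22-38 ALLOC][39-42 FREE]
Op 7: c = realloc(c, 12) -> c = 9; heap: [0-8 FREE][9-20 ALLOC][21-21 FREE][22-38 ALLOC][39-42 FREE]
malloc(1): first-fit scan over [0-8 FREE][9-20 ALLOC][21-21 FREE][22-38 ALLOC][39-42 FREE] -> 0

Answer: 0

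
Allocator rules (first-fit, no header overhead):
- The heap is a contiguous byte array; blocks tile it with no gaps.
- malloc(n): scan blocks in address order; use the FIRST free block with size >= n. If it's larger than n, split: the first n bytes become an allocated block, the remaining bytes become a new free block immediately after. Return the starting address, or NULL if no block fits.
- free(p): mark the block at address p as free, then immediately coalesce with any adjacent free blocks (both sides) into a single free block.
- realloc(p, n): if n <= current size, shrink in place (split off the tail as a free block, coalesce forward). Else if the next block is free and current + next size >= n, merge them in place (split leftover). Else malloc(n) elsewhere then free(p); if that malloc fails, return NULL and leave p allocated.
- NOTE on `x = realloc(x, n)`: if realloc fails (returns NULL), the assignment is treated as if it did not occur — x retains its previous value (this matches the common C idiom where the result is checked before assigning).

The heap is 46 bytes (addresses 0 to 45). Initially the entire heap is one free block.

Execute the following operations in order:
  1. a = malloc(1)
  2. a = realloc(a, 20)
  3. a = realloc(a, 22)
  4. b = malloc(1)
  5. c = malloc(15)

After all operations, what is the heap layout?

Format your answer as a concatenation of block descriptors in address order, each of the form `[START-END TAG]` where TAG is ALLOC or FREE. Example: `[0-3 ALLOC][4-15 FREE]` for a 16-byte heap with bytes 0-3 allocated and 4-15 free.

Op 1: a = malloc(1) -> a = 0; heap: [0-0 ALLOC][1-45 FREE]
Op 2: a = realloc(a, 20) -> a = 0; heap: [0-19 ALLOC][20-45 FREE]
Op 3: a = realloc(a, 22) -> a = 0; heap: [0-21 ALLOC][22-45 FREE]
Op 4: b = malloc(1) -> b = 22; heap: [0-21 ALLOC][22-22 ALLOC][23-45 FREE]
Op 5: c = malloc(15) -> c = 23; heap: [0-21 ALLOC][22-22 ALLOC][23-37 ALLOC][38-45 FREE]

Answer: [0-21 ALLOC][22-22 ALLOC][23-37 ALLOC][38-45 FREE]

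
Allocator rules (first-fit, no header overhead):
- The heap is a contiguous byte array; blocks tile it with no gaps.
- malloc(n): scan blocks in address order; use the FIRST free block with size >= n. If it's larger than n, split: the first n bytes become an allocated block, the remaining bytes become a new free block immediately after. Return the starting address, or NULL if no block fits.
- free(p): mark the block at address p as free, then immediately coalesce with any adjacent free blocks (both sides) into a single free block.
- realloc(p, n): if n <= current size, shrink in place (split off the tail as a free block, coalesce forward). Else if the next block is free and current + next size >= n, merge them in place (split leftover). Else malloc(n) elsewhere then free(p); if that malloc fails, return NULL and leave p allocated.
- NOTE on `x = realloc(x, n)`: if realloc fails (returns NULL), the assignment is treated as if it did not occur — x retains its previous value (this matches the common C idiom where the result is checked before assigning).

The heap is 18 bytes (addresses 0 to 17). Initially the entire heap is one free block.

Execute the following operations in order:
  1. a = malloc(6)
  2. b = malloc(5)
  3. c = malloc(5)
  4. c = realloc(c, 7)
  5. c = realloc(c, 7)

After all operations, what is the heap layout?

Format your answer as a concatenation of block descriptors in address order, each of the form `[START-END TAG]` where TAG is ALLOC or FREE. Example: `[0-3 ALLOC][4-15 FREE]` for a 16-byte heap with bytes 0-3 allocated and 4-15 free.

Op 1: a = malloc(6) -> a = 0; heap: [0-5 ALLOC][6-17 FREE]
Op 2: b = malloc(5) -> b = 6; heap: [0-5 ALLOC][6-10 ALLOC][11-17 FREE]
Op 3: c = malloc(5) -> c = 11; heap: [0-5 ALLOC][6-10 ALLOC][11-15 ALLOC][16-17 FREE]
Op 4: c = realloc(c, 7) -> c = 11; heap: [0-5 ALLOC][6-10 ALLOC][11-17 ALLOC]
Op 5: c = realloc(c, 7) -> c = 11; heap: [0-5 ALLOC][6-10 ALLOC][11-17 ALLOC]

Answer: [0-5 ALLOC][6-10 ALLOC][11-17 ALLOC]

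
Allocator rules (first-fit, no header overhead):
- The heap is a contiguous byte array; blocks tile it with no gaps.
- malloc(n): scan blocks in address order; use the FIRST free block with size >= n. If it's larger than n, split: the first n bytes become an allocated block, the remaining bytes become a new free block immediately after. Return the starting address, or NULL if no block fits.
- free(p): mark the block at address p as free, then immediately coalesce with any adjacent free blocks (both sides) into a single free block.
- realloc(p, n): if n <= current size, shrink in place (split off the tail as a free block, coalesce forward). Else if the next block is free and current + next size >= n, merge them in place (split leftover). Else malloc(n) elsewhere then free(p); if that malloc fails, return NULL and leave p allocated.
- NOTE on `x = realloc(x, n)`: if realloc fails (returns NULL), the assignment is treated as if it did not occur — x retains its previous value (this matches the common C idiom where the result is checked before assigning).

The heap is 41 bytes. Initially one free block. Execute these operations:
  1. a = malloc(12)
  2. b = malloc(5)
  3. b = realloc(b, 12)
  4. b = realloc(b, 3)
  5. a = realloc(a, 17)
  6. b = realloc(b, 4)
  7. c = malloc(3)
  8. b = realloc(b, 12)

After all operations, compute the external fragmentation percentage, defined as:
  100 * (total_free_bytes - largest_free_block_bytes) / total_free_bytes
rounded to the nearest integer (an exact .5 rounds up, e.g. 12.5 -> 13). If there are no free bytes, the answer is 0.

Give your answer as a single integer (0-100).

Answer: 47

Derivation:
Op 1: a = malloc(12) -> a = 0; heap: [0-11 ALLOC][12-40 FREE]
Op 2: b = malloc(5) -> b = 12; heap: [0-11 ALLOC][12-16 ALLOC][17-40 FREE]
Op 3: b = realloc(b, 12) -> b = 12; heap: [0-11 ALLOC][12-23 ALLOC][24-40 FREE]
Op 4: b = realloc(b, 3) -> b = 12; heap: [0-11 ALLOC][12-14 ALLOC][15-40 FREE]
Op 5: a = realloc(a, 17) -> a = 15; heap: [0-11 FREE][12-14 ALLOC][15-31 ALLOC][32-40 FREE]
Op 6: b = realloc(b, 4) -> b = 0; heap: [0-3 ALLOC][4-14 FREE][15-31 ALLOC][32-40 FREE]
Op 7: c = malloc(3) -> c = 4; heap: [0-3 ALLOC][4-6 ALLOC][7-14 FREE][15-31 ALLOC][32-40 FREE]
Op 8: b = realloc(b, 12) -> NULL (b unchanged); heap: [0-3 ALLOC][4-6 ALLOC][7-14 FREE][15-31 ALLOC][32-40 FREE]
Free blocks: [8 9] total_free=17 largest=9 -> 100*(17-9)/17 = 800/17 ≈ 47.059 -> rounds to 47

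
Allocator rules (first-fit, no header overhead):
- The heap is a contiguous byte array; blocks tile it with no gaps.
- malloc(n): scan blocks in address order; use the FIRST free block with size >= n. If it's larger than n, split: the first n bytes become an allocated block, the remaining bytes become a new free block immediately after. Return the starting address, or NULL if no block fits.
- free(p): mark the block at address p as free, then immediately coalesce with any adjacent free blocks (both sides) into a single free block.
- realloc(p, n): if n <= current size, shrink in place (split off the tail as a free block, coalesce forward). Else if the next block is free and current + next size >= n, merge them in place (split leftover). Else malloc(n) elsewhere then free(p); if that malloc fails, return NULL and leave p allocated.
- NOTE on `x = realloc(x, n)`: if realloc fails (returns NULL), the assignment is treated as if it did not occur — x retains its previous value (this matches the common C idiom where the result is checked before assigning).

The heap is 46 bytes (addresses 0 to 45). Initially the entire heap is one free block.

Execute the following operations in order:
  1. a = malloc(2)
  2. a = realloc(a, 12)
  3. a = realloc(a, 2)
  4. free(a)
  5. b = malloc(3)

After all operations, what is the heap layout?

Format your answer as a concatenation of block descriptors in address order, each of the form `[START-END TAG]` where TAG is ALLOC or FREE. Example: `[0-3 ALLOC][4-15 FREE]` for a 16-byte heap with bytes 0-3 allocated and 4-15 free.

Answer: [0-2 ALLOC][3-45 FREE]

Derivation:
Op 1: a = malloc(2) -> a = 0; heap: [0-1 ALLOC][2-45 FREE]
Op 2: a = realloc(a, 12) -> a = 0; heap: [0-11 ALLOC][12-45 FREE]
Op 3: a = realloc(a, 2) -> a = 0; heap: [0-1 ALLOC][2-45 FREE]
Op 4: free(a) -> (freed a); heap: [0-45 FREE]
Op 5: b = malloc(3) -> b = 0; heap: [0-2 ALLOC][3-45 FREE]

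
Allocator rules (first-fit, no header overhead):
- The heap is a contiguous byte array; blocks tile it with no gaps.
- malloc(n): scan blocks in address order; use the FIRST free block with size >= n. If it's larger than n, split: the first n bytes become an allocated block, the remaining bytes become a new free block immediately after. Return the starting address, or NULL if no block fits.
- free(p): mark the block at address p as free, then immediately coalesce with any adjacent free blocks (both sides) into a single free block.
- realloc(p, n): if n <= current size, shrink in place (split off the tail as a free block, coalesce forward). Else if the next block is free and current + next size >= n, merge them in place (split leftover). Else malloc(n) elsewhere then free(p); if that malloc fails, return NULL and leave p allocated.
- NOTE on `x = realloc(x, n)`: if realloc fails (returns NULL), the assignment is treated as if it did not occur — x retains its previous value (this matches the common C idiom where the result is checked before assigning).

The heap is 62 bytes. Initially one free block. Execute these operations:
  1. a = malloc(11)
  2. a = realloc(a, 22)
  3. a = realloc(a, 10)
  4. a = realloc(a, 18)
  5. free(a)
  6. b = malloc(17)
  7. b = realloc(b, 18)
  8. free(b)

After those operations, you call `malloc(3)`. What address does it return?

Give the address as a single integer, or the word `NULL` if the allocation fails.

Answer: 0

Derivation:
Op 1: a = malloc(11) -> a = 0; heap: [0-10 ALLOC][11-61 FREE]
Op 2: a = realloc(a, 22) -> a = 0; heap: [0-21 ALLOC][22-61 FREE]
Op 3: a = realloc(a, 10) -> a = 0; heap: [0-9 ALLOC][10-61 FREE]
Op 4: a = realloc(a, 18) -> a = 0; heap: [0-17 ALLOC][18-61 FREE]
Op 5: free(a) -> (freed a); heap: [0-61 FREE]
Op 6: b = malloc(17) -> b = 0; heap: [0-16 ALLOC][17-61 FREE]
Op 7: b = realloc(b, 18) -> b = 0; heap: [0-17 ALLOC][18-61 FREE]
Op 8: free(b) -> (freed b); heap: [0-61 FREE]
malloc(3): first-fit scan over [0-61 FREE] -> 0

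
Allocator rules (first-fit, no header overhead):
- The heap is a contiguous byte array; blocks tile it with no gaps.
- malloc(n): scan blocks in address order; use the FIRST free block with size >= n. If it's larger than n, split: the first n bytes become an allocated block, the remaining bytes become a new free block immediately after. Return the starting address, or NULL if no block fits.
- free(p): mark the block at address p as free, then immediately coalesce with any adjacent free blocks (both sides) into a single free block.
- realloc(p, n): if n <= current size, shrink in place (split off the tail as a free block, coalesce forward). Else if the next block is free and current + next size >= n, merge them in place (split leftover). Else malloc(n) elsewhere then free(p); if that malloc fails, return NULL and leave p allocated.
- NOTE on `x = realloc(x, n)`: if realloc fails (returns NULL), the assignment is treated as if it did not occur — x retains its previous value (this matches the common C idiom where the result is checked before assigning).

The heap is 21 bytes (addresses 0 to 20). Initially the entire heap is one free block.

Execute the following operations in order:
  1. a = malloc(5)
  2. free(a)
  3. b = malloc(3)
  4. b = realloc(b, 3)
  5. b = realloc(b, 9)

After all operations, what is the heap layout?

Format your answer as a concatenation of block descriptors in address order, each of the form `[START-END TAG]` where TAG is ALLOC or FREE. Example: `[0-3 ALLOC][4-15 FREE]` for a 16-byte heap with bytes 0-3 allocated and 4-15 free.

Answer: [0-8 ALLOC][9-20 FREE]

Derivation:
Op 1: a = malloc(5) -> a = 0; heap: [0-4 ALLOC][5-20 FREE]
Op 2: free(a) -> (freed a); heap: [0-20 FREE]
Op 3: b = malloc(3) -> b = 0; heap: [0-2 ALLOC][3-20 FREE]
Op 4: b = realloc(b, 3) -> b = 0; heap: [0-2 ALLOC][3-20 FREE]
Op 5: b = realloc(b, 9) -> b = 0; heap: [0-8 ALLOC][9-20 FREE]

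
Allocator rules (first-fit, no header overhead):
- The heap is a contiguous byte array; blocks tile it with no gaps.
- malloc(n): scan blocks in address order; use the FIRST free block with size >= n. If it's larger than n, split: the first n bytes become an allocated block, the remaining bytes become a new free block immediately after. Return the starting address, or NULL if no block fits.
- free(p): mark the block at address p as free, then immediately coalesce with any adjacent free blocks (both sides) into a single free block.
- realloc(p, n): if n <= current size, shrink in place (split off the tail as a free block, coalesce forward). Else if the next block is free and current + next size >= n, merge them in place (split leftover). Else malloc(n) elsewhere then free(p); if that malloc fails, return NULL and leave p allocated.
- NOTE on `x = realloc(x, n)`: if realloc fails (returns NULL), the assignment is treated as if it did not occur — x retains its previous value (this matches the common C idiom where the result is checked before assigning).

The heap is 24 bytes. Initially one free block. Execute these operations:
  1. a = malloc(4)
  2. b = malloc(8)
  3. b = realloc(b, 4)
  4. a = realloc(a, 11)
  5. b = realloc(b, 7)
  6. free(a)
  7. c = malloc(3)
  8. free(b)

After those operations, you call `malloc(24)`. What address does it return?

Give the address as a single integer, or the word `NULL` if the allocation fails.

Answer: NULL

Derivation:
Op 1: a = malloc(4) -> a = 0; heap: [0-3 ALLOC][4-23 FREE]
Op 2: b = malloc(8) -> b = 4; heap: [0-3 ALLOC][4-11 ALLOC][12-23 FREE]
Op 3: b = realloc(b, 4) -> b = 4; heap: [0-3 ALLOC][4-7 ALLOC][8-23 FREE]
Op 4: a = realloc(a, 11) -> a = 8; heap: [0-3 FREE][4-7 ALLOC][8-18 ALLOC][19-23 FREE]
Op 5: b = realloc(b, 7) -> NULL (b unchanged); heap: [0-3 FREE][4-7 ALLOC][8-18 ALLOC][19-23 FREE]
Op 6: free(a) -> (freed a); heap: [0-3 FREE][4-7 ALLOC][8-23 FREE]
Op 7: c = malloc(3) -> c = 0; heap: [0-2 ALLOC][3-3 FREE][4-7 ALLOC][8-23 FREE]
Op 8: free(b) -> (freed b); heap: [0-2 ALLOC][3-23 FREE]
malloc(24): first-fit scan over [0-2 ALLOC][3-23 FREE] -> NULL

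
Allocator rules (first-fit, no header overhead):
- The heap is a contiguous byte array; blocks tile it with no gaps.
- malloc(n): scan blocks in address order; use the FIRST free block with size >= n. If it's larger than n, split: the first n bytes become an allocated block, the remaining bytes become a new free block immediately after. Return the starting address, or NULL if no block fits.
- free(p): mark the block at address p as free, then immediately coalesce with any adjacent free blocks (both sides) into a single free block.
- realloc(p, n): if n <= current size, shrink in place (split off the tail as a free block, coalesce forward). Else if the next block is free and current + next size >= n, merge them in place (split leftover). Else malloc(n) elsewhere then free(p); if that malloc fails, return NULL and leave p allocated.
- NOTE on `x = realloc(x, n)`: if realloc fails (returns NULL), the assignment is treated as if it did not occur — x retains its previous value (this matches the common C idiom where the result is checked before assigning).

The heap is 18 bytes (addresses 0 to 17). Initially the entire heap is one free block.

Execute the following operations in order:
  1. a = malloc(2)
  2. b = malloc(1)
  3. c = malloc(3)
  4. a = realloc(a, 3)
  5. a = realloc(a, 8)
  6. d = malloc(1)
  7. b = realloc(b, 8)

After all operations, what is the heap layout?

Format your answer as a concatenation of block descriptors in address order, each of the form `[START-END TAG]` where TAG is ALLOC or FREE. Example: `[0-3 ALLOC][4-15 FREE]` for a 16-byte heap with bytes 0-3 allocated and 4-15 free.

Answer: [0-0 ALLOC][1-1 FREE][2-2 ALLOC][3-5 ALLOC][6-13 ALLOC][14-17 FREE]

Derivation:
Op 1: a = malloc(2) -> a = 0; heap: [0-1 ALLOC][2-17 FREE]
Op 2: b = malloc(1) -> b = 2; heap: [0-1 ALLOC][2-2 ALLOC][3-17 FREE]
Op 3: c = malloc(3) -> c = 3; heap: [0-1 ALLOC][2-2 ALLOC][3-5 ALLOC][6-17 FREE]
Op 4: a = realloc(a, 3) -> a = 6; heap: [0-1 FREE][2-2 ALLOC][3-5 ALLOC][6-8 ALLOC][9-17 FREE]
Op 5: a = realloc(a, 8) -> a = 6; heap: [0-1 FREE][2-2 ALLOC][3-5 ALLOC][6-13 ALLOC][14-17 FREE]
Op 6: d = malloc(1) -> d = 0; heap: [0-0 ALLOC][1-1 FREE][2-2 ALLOC][3-5 ALLOC][6-13 ALLOC][14-17 FREE]
Op 7: b = realloc(b, 8) -> NULL (b unchanged); heap: [0-0 ALLOC][1-1 FREE][2-2 ALLOC][3-5 ALLOC][6-13 ALLOC][14-17 FREE]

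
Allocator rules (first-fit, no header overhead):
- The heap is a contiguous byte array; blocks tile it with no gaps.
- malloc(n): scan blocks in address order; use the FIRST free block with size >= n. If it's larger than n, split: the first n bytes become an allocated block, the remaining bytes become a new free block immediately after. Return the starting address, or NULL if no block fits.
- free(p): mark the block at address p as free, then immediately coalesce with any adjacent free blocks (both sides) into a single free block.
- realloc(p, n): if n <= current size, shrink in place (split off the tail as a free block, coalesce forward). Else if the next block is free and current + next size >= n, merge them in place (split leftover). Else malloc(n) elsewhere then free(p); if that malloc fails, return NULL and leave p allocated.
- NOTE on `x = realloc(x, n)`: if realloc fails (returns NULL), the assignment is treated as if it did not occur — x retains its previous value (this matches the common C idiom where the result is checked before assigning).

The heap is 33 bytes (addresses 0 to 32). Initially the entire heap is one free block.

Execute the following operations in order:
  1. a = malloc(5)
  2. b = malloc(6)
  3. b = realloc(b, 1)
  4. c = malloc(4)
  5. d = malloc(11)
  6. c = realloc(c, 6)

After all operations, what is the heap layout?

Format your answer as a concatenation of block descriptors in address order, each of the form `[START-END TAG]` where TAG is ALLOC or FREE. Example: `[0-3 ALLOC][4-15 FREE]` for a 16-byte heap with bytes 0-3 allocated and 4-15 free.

Op 1: a = malloc(5) -> a = 0; heap: [0-4 ALLOC][5-32 FREE]
Op 2: b = malloc(6) -> b = 5; heap: [0-4 ALLOC][5-10 ALLOC][11-32 FREE]
Op 3: b = realloc(b, 1) -> b = 5; heap: [0-4 ALLOC][5-5 ALLOC][6-32 FREE]
Op 4: c = malloc(4) -> c = 6; heap: [0-4 ALLOC][5-5 ALLOC][6-9 ALLOC][10-32 FREE]
Op 5: d = malloc(11) -> d = 10; heap: [0-4 ALLOC][5-5 ALLOC][6-9 ALLOC][10-20 ALLOC][21-32 FREE]
Op 6: c = realloc(c, 6) -> c = 21; heap: [0-4 ALLOC][5-5 ALLOC][6-9 FREE][10-20 ALLOC][21-26 ALLOC][27-32 FREE]

Answer: [0-4 ALLOC][5-5 ALLOC][6-9 FREE][10-20 ALLOC][21-26 ALLOC][27-32 FREE]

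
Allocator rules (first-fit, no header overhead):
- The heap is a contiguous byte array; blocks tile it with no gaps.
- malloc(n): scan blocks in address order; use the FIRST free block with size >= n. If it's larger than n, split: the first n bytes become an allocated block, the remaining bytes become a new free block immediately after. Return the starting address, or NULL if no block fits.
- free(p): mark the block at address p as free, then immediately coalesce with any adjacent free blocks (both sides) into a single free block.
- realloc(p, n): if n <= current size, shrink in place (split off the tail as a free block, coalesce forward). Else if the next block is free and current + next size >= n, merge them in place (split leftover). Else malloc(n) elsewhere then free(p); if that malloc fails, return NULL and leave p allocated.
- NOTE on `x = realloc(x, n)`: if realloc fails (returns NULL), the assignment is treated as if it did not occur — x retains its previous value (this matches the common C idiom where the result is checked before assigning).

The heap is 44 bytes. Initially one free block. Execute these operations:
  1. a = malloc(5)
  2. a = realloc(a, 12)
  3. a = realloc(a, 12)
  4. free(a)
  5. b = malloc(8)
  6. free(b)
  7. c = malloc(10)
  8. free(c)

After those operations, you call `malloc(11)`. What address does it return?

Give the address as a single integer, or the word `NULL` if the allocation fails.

Answer: 0

Derivation:
Op 1: a = malloc(5) -> a = 0; heap: [0-4 ALLOC][5-43 FREE]
Op 2: a = realloc(a, 12) -> a = 0; heap: [0-11 ALLOC][12-43 FREE]
Op 3: a = realloc(a, 12) -> a = 0; heap: [0-11 ALLOC][12-43 FREE]
Op 4: free(a) -> (freed a); heap: [0-43 FREE]
Op 5: b = malloc(8) -> b = 0; heap: [0-7 ALLOC][8-43 FREE]
Op 6: free(b) -> (freed b); heap: [0-43 FREE]
Op 7: c = malloc(10) -> c = 0; heap: [0-9 ALLOC][10-43 FREE]
Op 8: free(c) -> (freed c); heap: [0-43 FREE]
malloc(11): first-fit scan over [0-43 FREE] -> 0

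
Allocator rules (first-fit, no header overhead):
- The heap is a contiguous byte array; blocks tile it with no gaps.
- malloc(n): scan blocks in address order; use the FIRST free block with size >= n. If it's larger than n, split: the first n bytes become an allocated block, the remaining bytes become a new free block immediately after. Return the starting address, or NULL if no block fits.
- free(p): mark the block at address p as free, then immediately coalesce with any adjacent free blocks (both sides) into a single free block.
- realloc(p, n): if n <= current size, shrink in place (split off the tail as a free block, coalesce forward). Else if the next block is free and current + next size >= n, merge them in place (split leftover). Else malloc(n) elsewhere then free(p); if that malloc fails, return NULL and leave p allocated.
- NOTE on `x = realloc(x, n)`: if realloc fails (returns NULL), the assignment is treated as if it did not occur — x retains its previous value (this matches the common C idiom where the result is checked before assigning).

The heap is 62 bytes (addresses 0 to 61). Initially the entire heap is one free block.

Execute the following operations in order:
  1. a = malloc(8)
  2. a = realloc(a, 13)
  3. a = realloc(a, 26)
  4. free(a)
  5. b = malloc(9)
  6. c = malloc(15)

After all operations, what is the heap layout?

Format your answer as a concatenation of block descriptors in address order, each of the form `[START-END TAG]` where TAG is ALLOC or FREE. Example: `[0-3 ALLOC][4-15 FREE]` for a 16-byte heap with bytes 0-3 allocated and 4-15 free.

Op 1: a = malloc(8) -> a = 0; heap: [0-7 ALLOC][8-61 FREE]
Op 2: a = realloc(a, 13) -> a = 0; heap: [0-12 ALLOC][13-61 FREE]
Op 3: a = realloc(a, 26) -> a = 0; heap: [0-25 ALLOC][26-61 FREE]
Op 4: free(a) -> (freed a); heap: [0-61 FREE]
Op 5: b = malloc(9) -> b = 0; heap: [0-8 ALLOC][9-61 FREE]
Op 6: c = malloc(15) -> c = 9; heap: [0-8 ALLOC][9-23 ALLOC][24-61 FREE]

Answer: [0-8 ALLOC][9-23 ALLOC][24-61 FREE]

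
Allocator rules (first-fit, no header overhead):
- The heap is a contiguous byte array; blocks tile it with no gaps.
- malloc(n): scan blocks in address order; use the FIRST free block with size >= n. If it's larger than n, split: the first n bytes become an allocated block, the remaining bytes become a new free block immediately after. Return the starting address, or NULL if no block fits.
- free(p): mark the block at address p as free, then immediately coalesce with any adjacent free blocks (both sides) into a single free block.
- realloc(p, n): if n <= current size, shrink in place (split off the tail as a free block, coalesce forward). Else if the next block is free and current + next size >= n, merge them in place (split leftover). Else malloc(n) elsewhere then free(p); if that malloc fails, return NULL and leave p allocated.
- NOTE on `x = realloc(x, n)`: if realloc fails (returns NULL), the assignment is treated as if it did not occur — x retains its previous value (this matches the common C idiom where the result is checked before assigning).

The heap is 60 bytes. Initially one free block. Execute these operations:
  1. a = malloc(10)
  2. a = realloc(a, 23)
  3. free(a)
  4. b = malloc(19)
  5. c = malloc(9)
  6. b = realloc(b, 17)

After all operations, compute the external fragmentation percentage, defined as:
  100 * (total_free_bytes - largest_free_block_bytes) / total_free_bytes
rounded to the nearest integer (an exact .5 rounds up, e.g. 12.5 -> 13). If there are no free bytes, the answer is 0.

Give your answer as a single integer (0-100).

Answer: 6

Derivation:
Op 1: a = malloc(10) -> a = 0; heap: [0-9 ALLOC][10-59 FREE]
Op 2: a = realloc(a, 23) -> a = 0; heap: [0-22 ALLOC][23-59 FREE]
Op 3: free(a) -> (freed a); heap: [0-59 FREE]
Op 4: b = malloc(19) -> b = 0; heap: [0-18 ALLOC][19-59 FREE]
Op 5: c = malloc(9) -> c = 19; heap: [0-18 ALLOC][19-27 ALLOC][28-59 FREE]
Op 6: b = realloc(b, 17) -> b = 0; heap: [0-16 ALLOC][17-18 FREE][19-27 ALLOC][28-59 FREE]
Free blocks: [2 32] total_free=34 largest=32 -> 100*(34-32)/34 = 200/34 ≈ 5.882 -> rounds to 6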